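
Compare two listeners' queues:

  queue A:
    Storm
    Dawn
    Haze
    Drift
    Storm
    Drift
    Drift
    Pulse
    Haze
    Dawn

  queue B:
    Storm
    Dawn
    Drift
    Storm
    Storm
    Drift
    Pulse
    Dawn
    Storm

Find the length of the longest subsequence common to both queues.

One common subsequence of length 7: Storm at queue A[1]=queue B[1] → Dawn at queue A[2]=queue B[2] → Drift at queue A[4]=queue B[3] → Storm at queue A[5]=queue B[5] → Drift at queue A[7]=queue B[6] → Pulse at queue A[8]=queue B[7] → Dawn at queue A[10]=queue B[8]. dp[10][9] = 7 confirms this is the maximum.

7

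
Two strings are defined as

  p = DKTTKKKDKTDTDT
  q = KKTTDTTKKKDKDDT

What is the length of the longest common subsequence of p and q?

Match D (p #1, q #5); then T (p #3, q #6); then T (p #4, q #7); then K (p #5, q #8); then K (p #6, q #9); then K (p #7, q #10); then D (p #8, q #11); then K (p #9, q #12); then D (p #11, q #13); then D (p #13, q #14); then T (p #14, q #15) — 11 characters in the same relative order in both. Since dp[14][15] = 11, nothing longer is possible.

11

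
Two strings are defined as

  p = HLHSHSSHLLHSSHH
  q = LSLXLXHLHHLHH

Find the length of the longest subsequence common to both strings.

Taking H (p #1, q #7), L (p #2, q #8), H (p #5, q #9), H (p #8, q #10), L (p #10, q #11), H (p #14, q #12), H (p #15, q #13) gives a common subsequence of length 7, and the DP table's final entry dp[15][13] is also 7, so no common subsequence is longer.

7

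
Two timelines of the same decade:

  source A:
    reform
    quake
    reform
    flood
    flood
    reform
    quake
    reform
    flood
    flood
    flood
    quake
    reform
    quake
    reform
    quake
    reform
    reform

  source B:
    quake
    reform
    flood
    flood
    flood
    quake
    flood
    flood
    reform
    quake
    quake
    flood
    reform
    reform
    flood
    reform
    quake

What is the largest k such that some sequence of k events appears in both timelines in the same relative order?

Match quake at source A[2]=source B[1]; then reform at source A[3]=source B[2]; then flood at source A[4]=source B[4]; then flood at source A[5]=source B[5]; then quake at source A[7]=source B[6]; then flood at source A[9]=source B[7]; then flood at source A[10]=source B[8]; then quake at source A[12]=source B[10]; then quake at source A[14]=source B[11]; then reform at source A[15]=source B[13]; then reform at source A[17]=source B[14]; then reform at source A[18]=source B[16] — 12 events in the same relative order in both, and the DP table's final entry dp[18][17] is also 12, so no common subsequence is longer.

12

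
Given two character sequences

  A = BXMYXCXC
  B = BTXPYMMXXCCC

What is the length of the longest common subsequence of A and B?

6

Pick B (A #1, B #1) → X (A #2, B #3) → M (A #3, B #7) → X (A #5, B #9) → C (A #6, B #11) → C (A #8, B #12); all 6 characters appear in both, in order. Since dp[8][12] = 6, nothing longer is possible.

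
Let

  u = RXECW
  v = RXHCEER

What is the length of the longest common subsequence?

3

Let dp[i][j] be the LCS length of the first i characters of u and the first j characters of v. dp[i][j] = dp[i-1][j-1]+1 when the i-th and j-th characters match, else max(dp[i-1][j], dp[i][j-1]).
    ·  R  X  H  C  E  E  R
 ·  0  0  0  0  0  0  0  0
 R  0  1  1  1  1  1  1  1
 X  0  1  2  2  2  2  2  2
 E  0  1  2  2  2  3  3  3
 C  0  1  2  2  3  3  3  3
 W  0  1  2  2  3  3  3  3
dp[5][7] = 3. One LCS (by backtracking along matches): RXE.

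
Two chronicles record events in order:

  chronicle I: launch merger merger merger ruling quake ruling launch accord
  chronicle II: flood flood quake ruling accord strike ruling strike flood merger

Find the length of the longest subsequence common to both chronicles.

3

Match quake (chronicle I #6, chronicle II #3), then ruling (chronicle I #7, chronicle II #4), then accord (chronicle I #9, chronicle II #5) — 3 events in the same relative order in both. The LCS DP gives dp[9][10] = 3, so this is optimal.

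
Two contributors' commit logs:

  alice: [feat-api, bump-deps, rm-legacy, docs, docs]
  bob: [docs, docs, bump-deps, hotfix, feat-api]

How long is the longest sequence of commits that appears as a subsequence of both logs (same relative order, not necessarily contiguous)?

Pick docs at alice[4]=bob[1]; then docs at alice[5]=bob[2]; all 2 commits appear in both, in order, and the DP table's final entry dp[5][5] is also 2, so no common subsequence is longer.

2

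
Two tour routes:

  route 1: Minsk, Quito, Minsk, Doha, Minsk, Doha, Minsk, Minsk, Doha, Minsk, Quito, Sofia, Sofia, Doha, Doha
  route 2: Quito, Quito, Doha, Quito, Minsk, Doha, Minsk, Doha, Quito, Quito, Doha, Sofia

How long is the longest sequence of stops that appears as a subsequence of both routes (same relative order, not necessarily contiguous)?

8

Match Quito (route 1 #2, route 2 #2) → Doha (route 1 #4, route 2 #3) → Minsk (route 1 #5, route 2 #5) → Doha (route 1 #6, route 2 #6) → Minsk (route 1 #8, route 2 #7) → Doha (route 1 #9, route 2 #8) → Quito (route 1 #11, route 2 #10) → Sofia (route 1 #13, route 2 #12) — 8 stops in the same relative order in both, and the DP table's final entry dp[15][12] is also 8, so no common subsequence is longer.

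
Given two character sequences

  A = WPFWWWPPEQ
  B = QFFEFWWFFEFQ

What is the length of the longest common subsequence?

Pick F (A #3, B #5) → W (A #4, B #6) → W (A #5, B #7) → E (A #9, B #10) → Q (A #10, B #12); all 5 characters appear in both, in order. dp[10][12] = 5 confirms this is the maximum.

5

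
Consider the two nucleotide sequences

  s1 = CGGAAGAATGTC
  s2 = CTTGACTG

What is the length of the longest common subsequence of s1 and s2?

Match C at s1[1]=s2[1], G at s1[3]=s2[4], A at s1[4]=s2[5], T at s1[9]=s2[7], G at s1[10]=s2[8] — 5 bases in the same relative order in both. The LCS DP gives dp[12][8] = 5, so this is optimal.

5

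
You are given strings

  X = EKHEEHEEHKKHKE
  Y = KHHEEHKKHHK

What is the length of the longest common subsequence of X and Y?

Pick K [2,1]; then H [3,2]; then H [6,3]; then E [7,4]; then E [8,5]; then H [9,6]; then K [10,7]; then K [11,8]; then H [12,10]; then K [13,11]; all 10 characters appear in both, in order. dp[14][11] = 10 confirms this is the maximum.

10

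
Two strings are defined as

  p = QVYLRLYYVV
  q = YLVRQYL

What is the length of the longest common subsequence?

4

One common subsequence of length 4: Y at p[3]=q[1], L at p[4]=q[2], R at p[5]=q[4], L at p[6]=q[7]. Since dp[10][7] = 4, nothing longer is possible.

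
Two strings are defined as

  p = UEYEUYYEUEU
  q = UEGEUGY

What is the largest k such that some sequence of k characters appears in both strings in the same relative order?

5

Let dp[i][j] be the LCS length of the first i characters of p and the first j characters of q. dp[i][j] = dp[i-1][j-1]+1 when the i-th and j-th characters match, else max(dp[i-1][j], dp[i][j-1]).
    ·  U  E  G  E  U  G  Y
 ·  0  0  0  0  0  0  0  0
 U  0  1  1  1  1  1  1  1
 E  0  1  2  2  2  2  2  2
 Y  0  1  2  2  2  2  2  3
 E  0  1  2  2  3  3  3  3
 U  0  1  2  2  3  4  4  4
 Y  0  1  2  2  3  4  4  5
 Y  0  1  2  2  3  4  4  5
 E  0  1  2  2  3  4  4  5
 U  0  1  2  2  3  4  4  5
 E  0  1  2  2  3  4  4  5
 U  0  1  2  2  3  4  4  5
dp[11][7] = 5. One LCS (by backtracking along matches): UEEUY.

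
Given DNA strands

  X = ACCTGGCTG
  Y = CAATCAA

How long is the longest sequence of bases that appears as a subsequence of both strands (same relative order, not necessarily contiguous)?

Let dp[i][j] be the LCS length of the first i bases of X and the first j bases of Y. dp[i][j] = dp[i-1][j-1]+1 when the i-th and j-th bases match, else max(dp[i-1][j], dp[i][j-1]).
    ·  C  A  A  T  C  A  A
 ·  0  0  0  0  0  0  0  0
 A  0  0  1  1  1  1  1  1
 C  0  1  1  1  1  2  2  2
 C  0  1  1  1  1  2  2  2
 T  0  1  1  1  2  2  2  2
 G  0  1  1  1  2  2  2  2
 G  0  1  1  1  2  2  2  2
 C  0  1  1  1  2  3  3  3
 T  0  1  1  1  2  3  3  3
 G  0  1  1  1  2  3  3  3
dp[9][7] = 3. One LCS (by backtracking along matches): ATC.

3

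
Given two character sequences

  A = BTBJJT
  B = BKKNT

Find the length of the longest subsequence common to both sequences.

Let dp[i][j] be the LCS length of the first i characters of A and the first j characters of B. dp[i][j] = dp[i-1][j-1]+1 when the i-th and j-th characters match, else max(dp[i-1][j], dp[i][j-1]).
    ·  B  K  K  N  T
 ·  0  0  0  0  0  0
 B  0  1  1  1  1  1
 T  0  1  1  1  1  2
 B  0  1  1  1  1  2
 J  0  1  1  1  1  2
 J  0  1  1  1  1  2
 T  0  1  1  1  1  2
dp[6][5] = 2. One LCS (by backtracking along matches): BT.

2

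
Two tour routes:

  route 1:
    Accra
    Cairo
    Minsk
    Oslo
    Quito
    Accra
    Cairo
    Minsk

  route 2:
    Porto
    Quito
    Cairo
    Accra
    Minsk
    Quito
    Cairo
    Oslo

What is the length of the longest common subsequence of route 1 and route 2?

Pick Accra (route 1 #1, route 2 #4) → Minsk (route 1 #3, route 2 #5) → Quito (route 1 #5, route 2 #6) → Cairo (route 1 #7, route 2 #7); all 4 stops appear in both, in order. dp[8][8] = 4 confirms this is the maximum.

4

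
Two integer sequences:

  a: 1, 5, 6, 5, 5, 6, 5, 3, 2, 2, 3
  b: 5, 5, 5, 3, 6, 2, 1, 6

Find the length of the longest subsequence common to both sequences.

Let dp[i][j] be the LCS length of the first i values of a and the first j values of b. dp[i][j] = dp[i-1][j-1]+1 when the i-th and j-th values match, else max(dp[i-1][j], dp[i][j-1]).
    ·  5  5  5  3  6  2  1  6
 ·  0  0  0  0  0  0  0  0  0
 1  0  0  0  0  0  0  0  1  1
 5  0  1  1  1  1  1  1  1  1
 6  0  1  1  1  1  2  2  2  2
 5  0  1  2  2  2  2  2  2  2
 5  0  1  2  3  3  3  3  3  3
 6  0  1  2  3  3  4  4  4  4
 5  0  1  2  3  3  4  4  4  4
 3  0  1  2  3  4  4  4  4  4
 2  0  1  2  3  4  4  5  5  5
 2  0  1  2  3  4  4  5  5  5
 3  0  1  2  3  4  4  5  5  5
dp[11][8] = 5. One LCS (by backtracking along matches): 5, 5, 5, 6, 2.

5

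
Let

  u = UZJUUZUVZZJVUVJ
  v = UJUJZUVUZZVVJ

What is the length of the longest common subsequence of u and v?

Pick U [1,1] → J [3,2] → U [4,3] → Z [6,5] → U [7,6] → V [8,7] → Z [9,9] → Z [10,10] → V [12,11] → V [14,12] → J [15,13]; all 11 characters appear in both, in order. dp[15][13] = 11 confirms this is the maximum.

11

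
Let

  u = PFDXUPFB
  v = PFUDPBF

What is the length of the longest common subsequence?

Let dp[i][j] be the LCS length of the first i characters of u and the first j characters of v. dp[i][j] = dp[i-1][j-1]+1 when the i-th and j-th characters match, else max(dp[i-1][j], dp[i][j-1]).
    ·  P  F  U  D  P  B  F
 ·  0  0  0  0  0  0  0  0
 P  0  1  1  1  1  1  1  1
 F  0  1  2  2  2  2  2  2
 D  0  1  2  2  3  3  3  3
 X  0  1  2  2  3  3  3  3
 U  0  1  2  3  3  3  3  3
 P  0  1  2  3  3  4  4  4
 F  0  1  2  3  3  4  4  5
 B  0  1  2  3  3  4  5  5
dp[8][7] = 5. One LCS (by backtracking along matches): PFDPF.

5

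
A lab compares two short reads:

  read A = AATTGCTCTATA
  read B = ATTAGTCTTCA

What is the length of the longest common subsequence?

One common subsequence of length 9: A at read A[2]=read B[1] → T at read A[3]=read B[2] → T at read A[4]=read B[3] → G at read A[5]=read B[5] → T at read A[7]=read B[6] → C at read A[8]=read B[7] → T at read A[9]=read B[8] → T at read A[11]=read B[9] → A at read A[12]=read B[11]. The LCS DP gives dp[12][11] = 9, so this is optimal.

9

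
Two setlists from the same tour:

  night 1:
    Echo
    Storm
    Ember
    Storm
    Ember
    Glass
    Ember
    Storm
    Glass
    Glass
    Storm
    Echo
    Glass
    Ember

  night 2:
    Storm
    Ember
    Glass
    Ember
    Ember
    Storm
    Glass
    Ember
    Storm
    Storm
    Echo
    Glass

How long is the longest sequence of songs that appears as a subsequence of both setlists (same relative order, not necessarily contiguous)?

Pick Storm [2,1], then Ember [3,5], then Storm [4,6], then Glass [6,7], then Ember [7,8], then Storm [8,9], then Storm [11,10], then Echo [12,11], then Glass [13,12]; all 9 songs appear in both, in order. dp[14][12] = 9 confirms this is the maximum.

9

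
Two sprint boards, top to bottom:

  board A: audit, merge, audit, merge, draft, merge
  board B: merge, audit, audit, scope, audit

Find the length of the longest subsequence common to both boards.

2

Match audit [1,3], then audit [3,5] — 2 tasks in the same relative order in both, and the DP table's final entry dp[6][5] is also 2, so no common subsequence is longer.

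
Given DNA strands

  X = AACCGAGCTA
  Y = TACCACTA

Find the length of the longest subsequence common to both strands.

7

Taking A [2,2]; then C [3,3]; then C [4,4]; then A [6,5]; then C [8,6]; then T [9,7]; then A [10,8] gives a common subsequence of length 7, and the DP table's final entry dp[10][8] is also 7, so no common subsequence is longer.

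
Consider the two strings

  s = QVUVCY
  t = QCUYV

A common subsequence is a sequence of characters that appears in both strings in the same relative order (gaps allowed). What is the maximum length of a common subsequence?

Pick Q at s[1]=t[1] → U at s[3]=t[3] → V at s[4]=t[5]; all 3 characters appear in both, in order. The LCS DP gives dp[6][5] = 3, so this is optimal.

3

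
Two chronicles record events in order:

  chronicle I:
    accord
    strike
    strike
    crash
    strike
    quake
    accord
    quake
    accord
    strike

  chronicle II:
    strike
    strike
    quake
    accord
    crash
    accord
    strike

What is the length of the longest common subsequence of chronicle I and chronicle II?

Match strike [3,1], then strike [5,2], then quake [6,3], then accord [7,4], then accord [9,6], then strike [10,7] — 6 events in the same relative order in both, and the DP table's final entry dp[10][7] is also 6, so no common subsequence is longer.

6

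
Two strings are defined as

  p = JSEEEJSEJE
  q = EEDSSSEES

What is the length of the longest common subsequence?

5

Pick E at p[3]=q[1] → E at p[4]=q[2] → S at p[7]=q[6] → E at p[8]=q[7] → E at p[10]=q[8]; all 5 characters appear in both, in order. Since dp[10][9] = 5, nothing longer is possible.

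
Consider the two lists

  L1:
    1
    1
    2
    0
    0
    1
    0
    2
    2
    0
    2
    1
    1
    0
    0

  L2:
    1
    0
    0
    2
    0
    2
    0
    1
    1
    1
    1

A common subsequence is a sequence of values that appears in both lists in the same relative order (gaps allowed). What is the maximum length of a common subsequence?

8

Taking 1 [2,1] → 0 [4,2] → 0 [5,3] → 0 [7,5] → 2 [9,6] → 0 [10,7] → 1 [12,10] → 1 [13,11] gives a common subsequence of length 8, and the DP table's final entry dp[15][11] is also 8, so no common subsequence is longer.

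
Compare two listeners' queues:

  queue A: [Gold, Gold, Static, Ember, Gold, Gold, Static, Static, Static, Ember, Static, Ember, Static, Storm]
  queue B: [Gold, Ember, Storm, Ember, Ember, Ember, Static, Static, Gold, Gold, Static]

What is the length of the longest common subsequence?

5

One common subsequence of length 5: Gold [1,1] → Static [3,8] → Gold [5,9] → Gold [6,10] → Static [13,11]. The LCS DP gives dp[14][11] = 5, so this is optimal.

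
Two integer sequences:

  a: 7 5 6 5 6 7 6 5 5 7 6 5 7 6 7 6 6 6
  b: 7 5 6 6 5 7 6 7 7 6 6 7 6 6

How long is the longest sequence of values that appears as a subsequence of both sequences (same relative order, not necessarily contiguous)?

One common subsequence of length 12: 7 at a[1]=b[1] → 5 at a[2]=b[2] → 6 at a[3]=b[4] → 5 at a[4]=b[5] → 6 at a[5]=b[7] → 7 at a[6]=b[8] → 7 at a[10]=b[9] → 6 at a[11]=b[10] → 6 at a[14]=b[11] → 7 at a[15]=b[12] → 6 at a[17]=b[13] → 6 at a[18]=b[14], and the DP table's final entry dp[18][14] is also 12, so no common subsequence is longer.

12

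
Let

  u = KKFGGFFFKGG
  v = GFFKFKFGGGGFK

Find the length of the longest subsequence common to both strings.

Match K at u[1]=v[4], K at u[2]=v[6], F at u[3]=v[7], G at u[4]=v[10], G at u[5]=v[11], F at u[8]=v[12], K at u[9]=v[13] — 7 characters in the same relative order in both, and the DP table's final entry dp[11][13] is also 7, so no common subsequence is longer.

7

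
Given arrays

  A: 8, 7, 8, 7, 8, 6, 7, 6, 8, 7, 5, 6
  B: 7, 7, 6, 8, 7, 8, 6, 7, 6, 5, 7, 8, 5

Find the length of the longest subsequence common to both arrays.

Match 7 [2,2], 8 [3,4], 7 [4,5], 8 [5,6], 6 [6,7], 7 [7,8], 6 [8,9], 8 [9,12], 5 [11,13] — 9 values in the same relative order in both. The LCS DP gives dp[12][13] = 9, so this is optimal.

9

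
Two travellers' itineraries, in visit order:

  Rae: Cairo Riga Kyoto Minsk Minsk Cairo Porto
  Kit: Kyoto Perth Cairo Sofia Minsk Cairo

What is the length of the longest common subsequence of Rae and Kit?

Taking Cairo (Rae #1, Kit #3) → Minsk (Rae #5, Kit #5) → Cairo (Rae #6, Kit #6) gives a common subsequence of length 3. The LCS DP gives dp[7][6] = 3, so this is optimal.

3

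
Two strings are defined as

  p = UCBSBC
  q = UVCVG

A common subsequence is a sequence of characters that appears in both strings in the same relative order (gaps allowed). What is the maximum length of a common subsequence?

Let dp[i][j] be the LCS length of the first i characters of p and the first j characters of q. dp[i][j] = dp[i-1][j-1]+1 when the i-th and j-th characters match, else max(dp[i-1][j], dp[i][j-1]).
    ·  U  V  C  V  G
 ·  0  0  0  0  0  0
 U  0  1  1  1  1  1
 C  0  1  1  2  2  2
 B  0  1  1  2  2  2
 S  0  1  1  2  2  2
 B  0  1  1  2  2  2
 C  0  1  1  2  2  2
dp[6][5] = 2. One LCS (by backtracking along matches): UC.

2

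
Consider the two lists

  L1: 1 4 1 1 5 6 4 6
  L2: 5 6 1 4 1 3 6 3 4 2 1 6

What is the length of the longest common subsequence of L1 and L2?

6

One common subsequence of length 6: 1 [1,3]; then 4 [2,4]; then 1 [3,5]; then 6 [6,7]; then 4 [7,9]; then 6 [8,12]. The LCS DP gives dp[8][12] = 6, so this is optimal.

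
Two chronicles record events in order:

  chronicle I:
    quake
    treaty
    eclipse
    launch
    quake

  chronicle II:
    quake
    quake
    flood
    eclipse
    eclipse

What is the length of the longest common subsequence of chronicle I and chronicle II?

Match quake at chronicle I[1]=chronicle II[2], then eclipse at chronicle I[3]=chronicle II[5] — 2 events in the same relative order in both. dp[5][5] = 2 confirms this is the maximum.

2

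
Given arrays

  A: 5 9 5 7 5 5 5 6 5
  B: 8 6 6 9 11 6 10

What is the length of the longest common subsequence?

2

One common subsequence of length 2: 9 (A #2, B #4), then 6 (A #8, B #6). dp[9][7] = 2 confirms this is the maximum.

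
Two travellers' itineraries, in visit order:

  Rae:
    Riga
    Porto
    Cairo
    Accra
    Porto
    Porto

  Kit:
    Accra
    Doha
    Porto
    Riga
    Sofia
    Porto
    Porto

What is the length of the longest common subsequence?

One common subsequence of length 3: Riga [1,4], then Porto [5,6], then Porto [6,7]. dp[6][7] = 3 confirms this is the maximum.

3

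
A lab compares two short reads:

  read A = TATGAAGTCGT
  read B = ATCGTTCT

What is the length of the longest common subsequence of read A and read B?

Taking A [2,1] → T [3,2] → G [4,4] → T [8,6] → C [9,7] → T [11,8] gives a common subsequence of length 6, and the DP table's final entry dp[11][8] is also 6, so no common subsequence is longer.

6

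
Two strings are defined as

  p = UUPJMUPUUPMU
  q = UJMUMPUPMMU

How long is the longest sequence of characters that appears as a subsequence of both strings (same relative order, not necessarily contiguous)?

9

One common subsequence of length 9: U [2,1], J [4,2], M [5,3], U [6,4], P [7,6], U [9,7], P [10,8], M [11,10], U [12,11]. dp[12][11] = 9 confirms this is the maximum.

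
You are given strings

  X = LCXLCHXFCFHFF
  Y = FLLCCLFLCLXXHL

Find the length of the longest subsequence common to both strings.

6

Taking L (X #1, Y #3), C (X #2, Y #5), L (X #4, Y #8), C (X #5, Y #9), X (X #7, Y #12), H (X #11, Y #13) gives a common subsequence of length 6, and the DP table's final entry dp[13][14] is also 6, so no common subsequence is longer.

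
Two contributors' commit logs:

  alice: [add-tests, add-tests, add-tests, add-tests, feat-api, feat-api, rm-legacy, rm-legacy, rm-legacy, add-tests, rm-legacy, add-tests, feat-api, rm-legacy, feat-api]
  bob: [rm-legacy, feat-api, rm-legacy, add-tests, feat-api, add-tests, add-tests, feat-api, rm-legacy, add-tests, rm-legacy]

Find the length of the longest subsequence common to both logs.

7

One common subsequence of length 7: add-tests [1,4] → add-tests [3,6] → add-tests [4,7] → feat-api [6,8] → rm-legacy [11,9] → add-tests [12,10] → rm-legacy [14,11]. Since dp[15][11] = 7, nothing longer is possible.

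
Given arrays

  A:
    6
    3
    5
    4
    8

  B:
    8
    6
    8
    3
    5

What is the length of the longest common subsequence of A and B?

Taking 6 [1,2], then 3 [2,4], then 5 [3,5] gives a common subsequence of length 3. dp[5][5] = 3 confirms this is the maximum.

3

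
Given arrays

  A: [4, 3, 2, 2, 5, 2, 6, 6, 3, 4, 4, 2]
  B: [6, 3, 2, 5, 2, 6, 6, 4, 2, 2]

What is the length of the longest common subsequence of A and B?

8

One common subsequence of length 8: 3 (A #2, B #2), 2 (A #4, B #3), 5 (A #5, B #4), 2 (A #6, B #5), 6 (A #7, B #6), 6 (A #8, B #7), 4 (A #10, B #8), 2 (A #12, B #10). Since dp[12][10] = 8, nothing longer is possible.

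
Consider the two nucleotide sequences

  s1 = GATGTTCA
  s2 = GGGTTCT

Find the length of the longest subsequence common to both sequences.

One common subsequence of length 5: G at s1[1]=s2[2] → G at s1[4]=s2[3] → T at s1[5]=s2[4] → T at s1[6]=s2[5] → C at s1[7]=s2[6]. dp[8][7] = 5 confirms this is the maximum.

5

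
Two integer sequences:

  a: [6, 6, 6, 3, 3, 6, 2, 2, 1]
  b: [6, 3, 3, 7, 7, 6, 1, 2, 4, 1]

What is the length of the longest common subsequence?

Match 6 (a #3, b #1), 3 (a #4, b #2), 3 (a #5, b #3), 6 (a #6, b #6), 2 (a #7, b #8), 1 (a #9, b #10) — 6 values in the same relative order in both. dp[9][10] = 6 confirms this is the maximum.

6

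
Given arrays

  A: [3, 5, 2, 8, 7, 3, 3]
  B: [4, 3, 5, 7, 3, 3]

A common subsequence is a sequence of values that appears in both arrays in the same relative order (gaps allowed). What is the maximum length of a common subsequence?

Match 3 at A[1]=B[2], 5 at A[2]=B[3], 7 at A[5]=B[4], 3 at A[6]=B[5], 3 at A[7]=B[6] — 5 values in the same relative order in both, and the DP table's final entry dp[7][6] is also 5, so no common subsequence is longer.

5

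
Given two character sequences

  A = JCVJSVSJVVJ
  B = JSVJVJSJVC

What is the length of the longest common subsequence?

7

Match J [1,1]; then V [3,3]; then J [4,4]; then V [6,5]; then S [7,7]; then J [8,8]; then V [9,9] — 7 characters in the same relative order in both, and the DP table's final entry dp[11][10] is also 7, so no common subsequence is longer.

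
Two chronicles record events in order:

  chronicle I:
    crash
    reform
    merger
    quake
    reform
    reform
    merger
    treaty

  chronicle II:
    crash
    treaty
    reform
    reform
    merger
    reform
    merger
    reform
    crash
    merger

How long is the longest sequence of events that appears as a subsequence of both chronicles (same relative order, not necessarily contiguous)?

6

Match crash at chronicle I[1]=chronicle II[1], reform at chronicle I[2]=chronicle II[4], merger at chronicle I[3]=chronicle II[5], reform at chronicle I[5]=chronicle II[6], reform at chronicle I[6]=chronicle II[8], merger at chronicle I[7]=chronicle II[10] — 6 events in the same relative order in both. Since dp[8][10] = 6, nothing longer is possible.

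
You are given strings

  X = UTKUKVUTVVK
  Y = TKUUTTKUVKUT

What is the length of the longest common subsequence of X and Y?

Let dp[i][j] be the LCS length of the first i characters of X and the first j characters of Y. dp[i][j] = dp[i-1][j-1]+1 when the i-th and j-th characters match, else max(dp[i-1][j], dp[i][j-1]).
    ·  T  K  U  U  T  T  K  U  V  K  U  T
 ·  0  0  0  0  0  0  0  0  0  0  0  0  0
 U  0  0  0  1  1  1  1  1  1  1  1  1  1
 T  0  1  1  1  1  2  2  2  2  2  2  2  2
 K  0  1  2  2  2  2  2  3  3  3  3  3  3
 U  0  1  2  3  3  3  3  3  4  4  4  4  4
 K  0  1  2  3  3  3  3  4  4  4  5  5  5
 V  0  1  2  3  3  3  3  4  4  5  5  5  5
 U  0  1  2  3  4  4  4  4  5  5  5  6  6
 T  0  1  2  3  4  5  5  5  5  5  5  6  7
 V  0  1  2  3  4  5  5  5  5  6  6  6  7
 V  0  1  2  3  4  5  5  5  5  6  6  6  7
 K  0  1  2  3  4  5  5  6  6  6  7  7  7
dp[11][12] = 7. One LCS (by backtracking along matches): UTKUKUT.

7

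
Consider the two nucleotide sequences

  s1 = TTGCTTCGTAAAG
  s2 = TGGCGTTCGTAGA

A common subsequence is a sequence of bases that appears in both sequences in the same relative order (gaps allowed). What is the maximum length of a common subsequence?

One common subsequence of length 10: T (s1 #1, s2 #1), then G (s1 #3, s2 #3), then C (s1 #4, s2 #4), then T (s1 #5, s2 #6), then T (s1 #6, s2 #7), then C (s1 #7, s2 #8), then G (s1 #8, s2 #9), then T (s1 #9, s2 #10), then A (s1 #10, s2 #11), then A (s1 #12, s2 #13). dp[13][13] = 10 confirms this is the maximum.

10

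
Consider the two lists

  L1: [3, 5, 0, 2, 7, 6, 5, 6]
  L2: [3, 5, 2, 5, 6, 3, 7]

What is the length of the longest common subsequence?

5

Let dp[i][j] be the LCS length of the first i values of L1 and the first j values of L2. dp[i][j] = dp[i-1][j-1]+1 when the i-th and j-th values match, else max(dp[i-1][j], dp[i][j-1]).
    ·  3  5  2  5  6  3  7
 ·  0  0  0  0  0  0  0  0
 3  0  1  1  1  1  1  1  1
 5  0  1  2  2  2  2  2  2
 0  0  1  2  2  2  2  2  2
 2  0  1  2  3  3  3  3  3
 7  0  1  2  3  3  3  3  4
 6  0  1  2  3  3  4  4  4
 5  0  1  2  3  4  4  4  4
 6  0  1  2  3  4  5  5  5
dp[8][7] = 5. One LCS (by backtracking along matches): 3, 5, 2, 5, 6.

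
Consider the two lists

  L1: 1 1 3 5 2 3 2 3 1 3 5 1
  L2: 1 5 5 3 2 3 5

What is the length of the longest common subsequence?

6

Match 1 at L1[1]=L2[1], 5 at L1[4]=L2[3], 3 at L1[6]=L2[4], 2 at L1[7]=L2[5], 3 at L1[10]=L2[6], 5 at L1[11]=L2[7] — 6 values in the same relative order in both. dp[12][7] = 6 confirms this is the maximum.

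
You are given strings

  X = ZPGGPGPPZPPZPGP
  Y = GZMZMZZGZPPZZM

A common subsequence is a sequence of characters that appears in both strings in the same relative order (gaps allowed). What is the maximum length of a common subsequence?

6

Match Z [1,7], then G [3,8], then P [7,10], then P [8,11], then Z [9,12], then Z [12,13] — 6 characters in the same relative order in both. dp[15][14] = 6 confirms this is the maximum.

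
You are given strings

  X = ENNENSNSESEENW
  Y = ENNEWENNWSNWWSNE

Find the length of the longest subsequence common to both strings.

One common subsequence of length 9: E at X[1]=Y[1], then N at X[2]=Y[2], then N at X[3]=Y[3], then E at X[4]=Y[6], then N at X[5]=Y[8], then S at X[6]=Y[10], then N at X[7]=Y[11], then S at X[8]=Y[14], then E at X[12]=Y[16], and the DP table's final entry dp[14][16] is also 9, so no common subsequence is longer.

9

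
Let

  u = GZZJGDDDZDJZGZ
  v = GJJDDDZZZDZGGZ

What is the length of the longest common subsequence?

Match G [1,1], then J [4,3], then D [6,4], then D [7,5], then D [8,6], then Z [9,9], then D [10,10], then Z [12,11], then G [13,13], then Z [14,14] — 10 characters in the same relative order in both. The LCS DP gives dp[14][14] = 10, so this is optimal.

10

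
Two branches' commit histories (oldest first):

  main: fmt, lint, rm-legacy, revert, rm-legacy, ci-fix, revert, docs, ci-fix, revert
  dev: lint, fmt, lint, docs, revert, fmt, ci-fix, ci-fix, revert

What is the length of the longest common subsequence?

6

Match fmt [1,2] → lint [2,3] → revert [4,5] → ci-fix [6,7] → ci-fix [9,8] → revert [10,9] — 6 commits in the same relative order in both. dp[10][9] = 6 confirms this is the maximum.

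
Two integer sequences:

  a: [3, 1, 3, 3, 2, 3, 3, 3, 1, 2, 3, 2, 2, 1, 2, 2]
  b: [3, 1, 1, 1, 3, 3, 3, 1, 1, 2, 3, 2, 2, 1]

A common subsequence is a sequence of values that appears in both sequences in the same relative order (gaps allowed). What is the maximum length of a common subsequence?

Match 3 at a[1]=b[1] → 1 at a[2]=b[4] → 3 at a[3]=b[5] → 3 at a[4]=b[6] → 3 at a[6]=b[7] → 1 at a[9]=b[9] → 2 at a[10]=b[10] → 3 at a[11]=b[11] → 2 at a[12]=b[12] → 2 at a[13]=b[13] → 1 at a[14]=b[14] — 11 values in the same relative order in both, and the DP table's final entry dp[16][14] is also 11, so no common subsequence is longer.

11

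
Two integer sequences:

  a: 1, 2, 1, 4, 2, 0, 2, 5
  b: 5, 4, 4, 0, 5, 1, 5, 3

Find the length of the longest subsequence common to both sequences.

3

Let dp[i][j] be the LCS length of the first i values of a and the first j values of b. dp[i][j] = dp[i-1][j-1]+1 when the i-th and j-th values match, else max(dp[i-1][j], dp[i][j-1]).
    ·  5  4  4  0  5  1  5  3
 ·  0  0  0  0  0  0  0  0  0
 1  0  0  0  0  0  0  1  1  1
 2  0  0  0  0  0  0  1  1  1
 1  0  0  0  0  0  0  1  1  1
 4  0  0  1  1  1  1  1  1  1
 2  0  0  1  1  1  1  1  1  1
 0  0  0  1  1  2  2  2  2  2
 2  0  0  1  1  2  2  2  2  2
 5  0  1  1  1  2  3  3  3  3
dp[8][8] = 3. One LCS (by backtracking along matches): 4, 0, 5.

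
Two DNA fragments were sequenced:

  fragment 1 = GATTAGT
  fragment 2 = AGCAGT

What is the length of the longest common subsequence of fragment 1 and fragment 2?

One common subsequence of length 4: G at fragment 1[1]=fragment 2[2], A at fragment 1[5]=fragment 2[4], G at fragment 1[6]=fragment 2[5], T at fragment 1[7]=fragment 2[6]. Since dp[7][6] = 4, nothing longer is possible.

4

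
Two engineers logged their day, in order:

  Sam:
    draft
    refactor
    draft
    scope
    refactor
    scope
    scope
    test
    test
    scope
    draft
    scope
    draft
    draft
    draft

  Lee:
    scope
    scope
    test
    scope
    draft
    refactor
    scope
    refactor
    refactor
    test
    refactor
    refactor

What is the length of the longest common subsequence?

6

Match scope at Sam[6]=Lee[1], scope at Sam[7]=Lee[2], test at Sam[9]=Lee[3], scope at Sam[10]=Lee[4], draft at Sam[11]=Lee[5], scope at Sam[12]=Lee[7] — 6 tasks in the same relative order in both. dp[15][12] = 6 confirms this is the maximum.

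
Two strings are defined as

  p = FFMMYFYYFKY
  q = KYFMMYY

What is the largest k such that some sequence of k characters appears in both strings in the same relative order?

Taking F [2,3]; then M [3,4]; then M [4,5]; then Y [8,6]; then Y [11,7] gives a common subsequence of length 5. Since dp[11][7] = 5, nothing longer is possible.

5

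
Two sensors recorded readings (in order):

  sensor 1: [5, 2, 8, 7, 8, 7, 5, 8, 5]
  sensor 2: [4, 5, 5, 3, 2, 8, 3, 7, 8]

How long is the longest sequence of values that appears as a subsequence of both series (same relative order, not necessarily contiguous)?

Taking 5 at sensor 1[1]=sensor 2[3]; then 2 at sensor 1[2]=sensor 2[5]; then 8 at sensor 1[3]=sensor 2[6]; then 7 at sensor 1[6]=sensor 2[8]; then 8 at sensor 1[8]=sensor 2[9] gives a common subsequence of length 5, and the DP table's final entry dp[9][9] is also 5, so no common subsequence is longer.

5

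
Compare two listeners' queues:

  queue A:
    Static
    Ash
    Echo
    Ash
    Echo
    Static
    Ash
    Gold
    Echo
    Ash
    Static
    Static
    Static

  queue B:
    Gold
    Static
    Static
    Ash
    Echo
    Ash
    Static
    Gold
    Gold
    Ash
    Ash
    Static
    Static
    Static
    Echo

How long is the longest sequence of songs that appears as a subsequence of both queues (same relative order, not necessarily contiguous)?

One common subsequence of length 10: Static [1,3], then Ash [2,4], then Echo [3,5], then Ash [4,6], then Static [6,7], then Ash [7,10], then Ash [10,11], then Static [11,12], then Static [12,13], then Static [13,14], and the DP table's final entry dp[13][15] is also 10, so no common subsequence is longer.

10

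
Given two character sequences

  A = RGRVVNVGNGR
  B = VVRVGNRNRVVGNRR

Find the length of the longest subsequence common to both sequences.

Pick R [1,3], G [2,5], R [3,9], V [5,10], V [7,11], G [8,12], N [9,13], R [11,15]; all 8 characters appear in both, in order. dp[11][15] = 8 confirms this is the maximum.

8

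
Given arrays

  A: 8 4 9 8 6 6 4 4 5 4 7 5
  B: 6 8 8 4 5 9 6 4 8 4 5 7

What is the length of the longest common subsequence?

8

Taking 8 [1,3]; then 4 [2,4]; then 9 [3,6]; then 6 [6,7]; then 4 [7,8]; then 4 [8,10]; then 5 [9,11]; then 7 [11,12] gives a common subsequence of length 8. dp[12][12] = 8 confirms this is the maximum.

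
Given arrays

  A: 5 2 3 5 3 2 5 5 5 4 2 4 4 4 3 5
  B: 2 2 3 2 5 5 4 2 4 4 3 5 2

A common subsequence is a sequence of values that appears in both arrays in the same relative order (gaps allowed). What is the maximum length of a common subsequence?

11

Pick 2 [2,2], 3 [5,3], 2 [6,4], 5 [8,5], 5 [9,6], 4 [10,7], 2 [11,8], 4 [13,9], 4 [14,10], 3 [15,11], 5 [16,12]; all 11 values appear in both, in order. The LCS DP gives dp[16][13] = 11, so this is optimal.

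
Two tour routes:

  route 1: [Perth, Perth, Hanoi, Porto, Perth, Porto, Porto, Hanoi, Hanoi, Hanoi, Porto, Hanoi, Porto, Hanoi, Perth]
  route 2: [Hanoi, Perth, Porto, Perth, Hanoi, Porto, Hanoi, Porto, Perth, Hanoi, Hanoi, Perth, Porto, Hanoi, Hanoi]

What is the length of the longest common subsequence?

Taking Perth at route 1[1]=route 2[2], Perth at route 1[2]=route 2[4], Hanoi at route 1[3]=route 2[7], Porto at route 1[4]=route 2[8], Perth at route 1[5]=route 2[9], Hanoi at route 1[8]=route 2[10], Hanoi at route 1[9]=route 2[11], Porto at route 1[11]=route 2[13], Hanoi at route 1[12]=route 2[14], Hanoi at route 1[14]=route 2[15] gives a common subsequence of length 10. Since dp[15][15] = 10, nothing longer is possible.

10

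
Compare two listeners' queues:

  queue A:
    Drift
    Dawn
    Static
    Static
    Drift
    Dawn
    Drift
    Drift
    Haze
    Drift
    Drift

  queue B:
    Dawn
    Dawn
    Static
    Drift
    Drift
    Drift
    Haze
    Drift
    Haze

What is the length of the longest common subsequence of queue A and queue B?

Taking Dawn (queue A #2, queue B #2), Static (queue A #4, queue B #3), Drift (queue A #5, queue B #4), Drift (queue A #7, queue B #5), Drift (queue A #8, queue B #6), Haze (queue A #9, queue B #7), Drift (queue A #10, queue B #8) gives a common subsequence of length 7. dp[11][9] = 7 confirms this is the maximum.

7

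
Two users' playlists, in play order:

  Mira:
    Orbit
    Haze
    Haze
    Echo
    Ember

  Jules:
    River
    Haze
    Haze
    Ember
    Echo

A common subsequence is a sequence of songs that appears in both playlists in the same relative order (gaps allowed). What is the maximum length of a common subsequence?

Match Haze at Mira[2]=Jules[2], Haze at Mira[3]=Jules[3], Echo at Mira[4]=Jules[5] — 3 songs in the same relative order in both. The LCS DP gives dp[5][5] = 3, so this is optimal.

3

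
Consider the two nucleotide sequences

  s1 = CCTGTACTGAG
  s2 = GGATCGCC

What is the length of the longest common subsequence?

4

Pick G (s1 #4, s2 #2) → T (s1 #5, s2 #4) → C (s1 #7, s2 #5) → G (s1 #9, s2 #6); all 4 bases appear in both, in order, and the DP table's final entry dp[11][8] is also 4, so no common subsequence is longer.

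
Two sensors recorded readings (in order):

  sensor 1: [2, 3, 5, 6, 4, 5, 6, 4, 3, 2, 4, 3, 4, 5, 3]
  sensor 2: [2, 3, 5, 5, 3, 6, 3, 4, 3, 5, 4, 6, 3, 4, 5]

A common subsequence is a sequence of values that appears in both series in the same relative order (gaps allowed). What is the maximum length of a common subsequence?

11

Pick 2 [1,1]; then 3 [2,2]; then 5 [3,3]; then 5 [6,4]; then 6 [7,6]; then 4 [8,8]; then 3 [9,9]; then 4 [11,11]; then 3 [12,13]; then 4 [13,14]; then 5 [14,15]; all 11 values appear in both, in order. dp[15][15] = 11 confirms this is the maximum.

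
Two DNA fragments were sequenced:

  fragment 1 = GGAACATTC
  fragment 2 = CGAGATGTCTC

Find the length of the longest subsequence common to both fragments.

6

Match G at fragment 1[1]=fragment 2[2], G at fragment 1[2]=fragment 2[4], A at fragment 1[3]=fragment 2[5], C at fragment 1[5]=fragment 2[9], T at fragment 1[8]=fragment 2[10], C at fragment 1[9]=fragment 2[11] — 6 bases in the same relative order in both. dp[9][11] = 6 confirms this is the maximum.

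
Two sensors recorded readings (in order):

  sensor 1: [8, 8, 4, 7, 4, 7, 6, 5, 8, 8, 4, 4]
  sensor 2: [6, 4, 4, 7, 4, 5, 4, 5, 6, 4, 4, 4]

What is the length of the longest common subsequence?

Let dp[i][j] be the LCS length of the first i values of sensor 1 and the first j values of sensor 2. dp[i][j] = dp[i-1][j-1]+1 when the i-th and j-th values match, else max(dp[i-1][j], dp[i][j-1]).
    ·  6  4  4  7  4  5  4  5  6  4  4  4
 ·  0  0  0  0  0  0  0  0  0  0  0  0  0
 8  0  0  0  0  0  0  0  0  0  0  0  0  0
 8  0  0  0  0  0  0  0  0  0  0  0  0  0
 4  0  0  1  1  1  1  1  1  1  1  1  1  1
 7  0  0  1  1  2  2  2  2  2  2  2  2  2
 4  0  0  1  2  2  3  3  3  3  3  3  3  3
 7  0  0  1  2  3  3  3  3  3  3  3  3  3
 6  0  1  1  2  3  3  3  3  3  4  4  4  4
 5  0  1  1  2  3  3  4  4  4  4  4  4  4
 8  0  1  1  2  3  3  4  4  4  4  4  4  4
 8  0  1  1  2  3  3  4  4  4  4  4  4  4
 4  0  1  2  2  3  4  4  5  5  5  5  5  5
 4  0  1  2  3  3  4  4  5  5  5  6  6  6
dp[12][12] = 6. One LCS (by backtracking along matches): 4, 7, 4, 6, 4, 4.

6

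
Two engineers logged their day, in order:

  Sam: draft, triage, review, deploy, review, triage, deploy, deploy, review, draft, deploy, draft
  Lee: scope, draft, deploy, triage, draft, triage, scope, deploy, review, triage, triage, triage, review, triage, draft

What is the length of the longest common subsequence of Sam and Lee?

Pick draft at Sam[1]=Lee[5] → triage at Sam[2]=Lee[6] → deploy at Sam[4]=Lee[8] → review at Sam[5]=Lee[9] → triage at Sam[6]=Lee[12] → review at Sam[9]=Lee[13] → draft at Sam[12]=Lee[15]; all 7 tasks appear in both, in order. The LCS DP gives dp[12][15] = 7, so this is optimal.

7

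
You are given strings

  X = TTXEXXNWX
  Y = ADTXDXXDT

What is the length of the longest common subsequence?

Taking T at X[2]=Y[3], then X at X[3]=Y[4], then X at X[5]=Y[6], then X at X[6]=Y[7] gives a common subsequence of length 4. dp[9][9] = 4 confirms this is the maximum.

4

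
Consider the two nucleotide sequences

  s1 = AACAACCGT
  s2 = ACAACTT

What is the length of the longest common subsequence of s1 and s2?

Taking A at s1[2]=s2[1], C at s1[3]=s2[2], A at s1[4]=s2[3], A at s1[5]=s2[4], C at s1[6]=s2[5], T at s1[9]=s2[7] gives a common subsequence of length 6. The LCS DP gives dp[9][7] = 6, so this is optimal.

6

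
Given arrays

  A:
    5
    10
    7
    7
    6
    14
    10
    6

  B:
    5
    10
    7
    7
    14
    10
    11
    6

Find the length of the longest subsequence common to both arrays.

Let dp[i][j] be the LCS length of the first i values of A and the first j values of B. dp[i][j] = dp[i-1][j-1]+1 when the i-th and j-th values match, else max(dp[i-1][j], dp[i][j-1]).
    ·  5 10  7  7 14 10 11  6
 ·  0  0  0  0  0  0  0  0  0
 5  0  1  1  1  1  1  1  1  1
10  0  1  2  2  2  2  2  2  2
 7  0  1  2  3  3  3  3  3  3
 7  0  1  2  3  4  4  4  4  4
 6  0  1  2  3  4  4  4  4  5
14  0  1  2  3  4  5  5  5  5
10  0  1  2  3  4  5  6  6  6
 6  0  1  2  3  4  5  6  6  7
dp[8][8] = 7. One LCS (by backtracking along matches): 5, 10, 7, 7, 14, 10, 6.

7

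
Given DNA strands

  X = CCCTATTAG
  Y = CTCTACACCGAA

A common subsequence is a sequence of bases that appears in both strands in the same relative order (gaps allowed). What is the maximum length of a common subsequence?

6

Pick C [1,1], C [3,3], T [4,4], A [5,5], A [8,7], G [9,10]; all 6 bases appear in both, in order. dp[9][12] = 6 confirms this is the maximum.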